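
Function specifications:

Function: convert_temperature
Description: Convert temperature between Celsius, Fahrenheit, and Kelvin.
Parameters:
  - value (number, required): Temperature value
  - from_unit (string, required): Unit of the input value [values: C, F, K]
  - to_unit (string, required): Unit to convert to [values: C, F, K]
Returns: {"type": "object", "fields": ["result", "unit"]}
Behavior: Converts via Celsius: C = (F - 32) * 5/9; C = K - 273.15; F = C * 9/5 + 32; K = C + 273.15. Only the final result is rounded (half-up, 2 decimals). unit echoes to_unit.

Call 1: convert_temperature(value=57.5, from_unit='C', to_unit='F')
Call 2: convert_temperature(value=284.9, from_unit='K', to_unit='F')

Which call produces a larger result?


Call 1:
  Input already in C: 57.5
  To F: 57.5 * 9/5 + 32 = 135.5
  Round to 2 decimals: 135.5
  -> 135.5 F
Call 2:
  To C: 284.9 - 273.15 = 11.75
  To F: 11.75 * 9/5 + 32 = 53.15
  Round to 2 decimals: 53.15
  -> 53.15 F
Call 1 (135.5 F)


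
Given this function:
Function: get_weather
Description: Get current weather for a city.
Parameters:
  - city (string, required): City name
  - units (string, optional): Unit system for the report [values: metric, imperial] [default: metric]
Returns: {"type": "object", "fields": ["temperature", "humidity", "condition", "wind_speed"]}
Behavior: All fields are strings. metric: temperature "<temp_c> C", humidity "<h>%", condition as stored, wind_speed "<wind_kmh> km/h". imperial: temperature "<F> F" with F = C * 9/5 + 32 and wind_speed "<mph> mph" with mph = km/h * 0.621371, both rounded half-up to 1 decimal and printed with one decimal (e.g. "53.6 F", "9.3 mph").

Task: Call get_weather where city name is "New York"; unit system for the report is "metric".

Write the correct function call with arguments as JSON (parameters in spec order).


Mapping each described value to its parameter name:
  'City name' -> city = "New York"
  'Unit system for the report' -> units = "metric"
get_weather({"city": "New York", "units": "metric"})


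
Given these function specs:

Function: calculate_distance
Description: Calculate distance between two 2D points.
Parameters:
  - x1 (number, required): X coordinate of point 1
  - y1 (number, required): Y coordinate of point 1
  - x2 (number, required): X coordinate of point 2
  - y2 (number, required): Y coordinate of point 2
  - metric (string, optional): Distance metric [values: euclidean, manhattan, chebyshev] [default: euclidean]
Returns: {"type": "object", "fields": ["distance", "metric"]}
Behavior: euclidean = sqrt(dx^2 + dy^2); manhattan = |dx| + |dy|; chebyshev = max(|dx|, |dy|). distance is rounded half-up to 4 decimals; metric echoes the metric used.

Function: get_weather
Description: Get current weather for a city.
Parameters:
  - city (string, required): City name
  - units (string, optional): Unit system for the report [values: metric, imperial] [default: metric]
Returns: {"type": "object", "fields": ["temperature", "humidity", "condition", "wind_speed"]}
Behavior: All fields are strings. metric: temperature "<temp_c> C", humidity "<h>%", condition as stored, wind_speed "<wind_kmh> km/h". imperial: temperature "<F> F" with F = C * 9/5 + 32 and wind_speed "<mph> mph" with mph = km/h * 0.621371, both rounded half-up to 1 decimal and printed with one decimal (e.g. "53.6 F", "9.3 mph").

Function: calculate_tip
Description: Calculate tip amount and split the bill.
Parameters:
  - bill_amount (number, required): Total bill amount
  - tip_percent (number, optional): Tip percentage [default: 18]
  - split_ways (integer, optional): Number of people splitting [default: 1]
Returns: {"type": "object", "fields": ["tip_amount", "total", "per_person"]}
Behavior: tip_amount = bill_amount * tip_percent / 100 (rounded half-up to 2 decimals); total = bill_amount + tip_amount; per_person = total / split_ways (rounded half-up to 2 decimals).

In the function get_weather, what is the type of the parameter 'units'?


The get_weather spec declares:
  - units (string, optional): Unit system for the report [values: metric, imperial] [default: metric]
Type:
string


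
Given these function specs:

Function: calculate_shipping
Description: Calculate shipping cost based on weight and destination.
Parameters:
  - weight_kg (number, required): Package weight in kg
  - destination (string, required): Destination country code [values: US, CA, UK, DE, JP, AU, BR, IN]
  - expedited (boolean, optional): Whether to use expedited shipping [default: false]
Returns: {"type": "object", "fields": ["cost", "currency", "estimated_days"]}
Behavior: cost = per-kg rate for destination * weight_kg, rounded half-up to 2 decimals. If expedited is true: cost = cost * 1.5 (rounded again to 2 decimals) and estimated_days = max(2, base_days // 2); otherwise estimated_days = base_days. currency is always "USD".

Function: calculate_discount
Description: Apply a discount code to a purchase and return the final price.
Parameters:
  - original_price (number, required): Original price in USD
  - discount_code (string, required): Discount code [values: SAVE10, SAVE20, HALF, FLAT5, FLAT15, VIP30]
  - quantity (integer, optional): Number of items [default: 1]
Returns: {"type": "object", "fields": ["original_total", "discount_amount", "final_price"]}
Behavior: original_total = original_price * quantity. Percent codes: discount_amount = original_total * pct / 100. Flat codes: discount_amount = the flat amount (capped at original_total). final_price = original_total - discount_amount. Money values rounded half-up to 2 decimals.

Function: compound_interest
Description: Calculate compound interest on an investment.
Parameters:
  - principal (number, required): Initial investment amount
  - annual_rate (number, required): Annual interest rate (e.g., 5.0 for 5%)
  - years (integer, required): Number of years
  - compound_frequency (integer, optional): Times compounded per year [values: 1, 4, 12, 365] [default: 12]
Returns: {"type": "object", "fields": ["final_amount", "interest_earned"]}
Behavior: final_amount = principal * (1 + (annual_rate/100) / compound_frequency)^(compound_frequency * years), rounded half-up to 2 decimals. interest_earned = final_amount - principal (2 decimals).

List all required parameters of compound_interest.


Parameters of compound_interest and their required/optional flag:
  principal: required
  annual_rate: required
  years: required
  compound_frequency: optional
annual_rate, principal, years


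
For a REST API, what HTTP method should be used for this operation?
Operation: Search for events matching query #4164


GET = read, POST = create, PUT = update/replace, DELETE = remove
This operation is a read.
GET


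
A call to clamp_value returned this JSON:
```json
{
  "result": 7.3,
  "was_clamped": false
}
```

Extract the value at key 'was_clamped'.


false


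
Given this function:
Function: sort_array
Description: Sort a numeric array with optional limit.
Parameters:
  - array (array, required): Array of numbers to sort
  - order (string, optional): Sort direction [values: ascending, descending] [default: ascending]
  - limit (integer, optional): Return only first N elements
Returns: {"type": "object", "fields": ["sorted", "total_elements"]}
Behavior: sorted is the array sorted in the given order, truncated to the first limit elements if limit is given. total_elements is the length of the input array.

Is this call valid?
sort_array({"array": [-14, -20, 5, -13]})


Checking all required parameters present and types match... All valid.
Valid


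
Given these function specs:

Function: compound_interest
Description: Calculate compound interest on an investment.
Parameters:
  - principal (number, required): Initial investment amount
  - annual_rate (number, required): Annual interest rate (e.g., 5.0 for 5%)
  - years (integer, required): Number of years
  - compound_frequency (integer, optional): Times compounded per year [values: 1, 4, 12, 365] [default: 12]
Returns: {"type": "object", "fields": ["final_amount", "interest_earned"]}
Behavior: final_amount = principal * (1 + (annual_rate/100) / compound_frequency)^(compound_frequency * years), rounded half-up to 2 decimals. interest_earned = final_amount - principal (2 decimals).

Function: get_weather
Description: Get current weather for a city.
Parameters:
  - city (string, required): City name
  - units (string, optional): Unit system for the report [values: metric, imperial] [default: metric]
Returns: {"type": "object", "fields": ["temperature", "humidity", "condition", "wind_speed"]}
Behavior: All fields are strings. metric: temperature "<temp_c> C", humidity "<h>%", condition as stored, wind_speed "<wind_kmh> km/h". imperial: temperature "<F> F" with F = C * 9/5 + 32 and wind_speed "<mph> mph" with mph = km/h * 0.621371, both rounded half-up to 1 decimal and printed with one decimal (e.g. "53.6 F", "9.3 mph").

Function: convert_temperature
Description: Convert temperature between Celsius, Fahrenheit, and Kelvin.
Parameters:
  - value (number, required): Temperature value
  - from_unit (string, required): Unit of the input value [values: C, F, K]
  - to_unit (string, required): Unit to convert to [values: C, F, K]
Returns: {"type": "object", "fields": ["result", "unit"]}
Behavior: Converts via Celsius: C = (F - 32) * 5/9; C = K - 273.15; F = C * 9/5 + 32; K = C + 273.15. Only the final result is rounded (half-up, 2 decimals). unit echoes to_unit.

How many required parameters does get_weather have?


Parameters of get_weather: city (required), units (optional)
Required count:
1


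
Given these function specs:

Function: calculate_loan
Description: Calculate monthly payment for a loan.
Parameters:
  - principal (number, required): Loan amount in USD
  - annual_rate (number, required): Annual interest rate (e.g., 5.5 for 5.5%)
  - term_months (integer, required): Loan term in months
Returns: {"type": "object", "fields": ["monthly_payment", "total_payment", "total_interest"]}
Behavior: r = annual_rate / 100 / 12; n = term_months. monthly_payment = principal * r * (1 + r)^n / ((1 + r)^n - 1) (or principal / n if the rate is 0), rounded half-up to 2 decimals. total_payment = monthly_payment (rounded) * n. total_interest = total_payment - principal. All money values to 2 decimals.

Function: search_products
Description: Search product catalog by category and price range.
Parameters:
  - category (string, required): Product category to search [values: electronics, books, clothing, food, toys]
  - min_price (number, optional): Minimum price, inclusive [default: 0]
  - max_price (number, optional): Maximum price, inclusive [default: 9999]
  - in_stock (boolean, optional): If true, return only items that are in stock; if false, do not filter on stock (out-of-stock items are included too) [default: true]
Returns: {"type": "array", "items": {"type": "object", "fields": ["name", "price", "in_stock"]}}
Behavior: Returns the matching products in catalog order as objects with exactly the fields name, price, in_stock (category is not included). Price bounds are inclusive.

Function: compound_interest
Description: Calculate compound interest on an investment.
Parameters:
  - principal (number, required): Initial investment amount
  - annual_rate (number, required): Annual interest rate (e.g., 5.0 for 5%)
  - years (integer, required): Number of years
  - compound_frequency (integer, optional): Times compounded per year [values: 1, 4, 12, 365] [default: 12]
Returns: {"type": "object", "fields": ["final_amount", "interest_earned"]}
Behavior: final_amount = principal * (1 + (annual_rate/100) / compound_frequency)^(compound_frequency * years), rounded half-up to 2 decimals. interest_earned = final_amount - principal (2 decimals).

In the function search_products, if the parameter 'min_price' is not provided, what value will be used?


The search_products spec declares:
  - min_price (number, optional): Minimum price, inclusive [default: 0]
Default:
0


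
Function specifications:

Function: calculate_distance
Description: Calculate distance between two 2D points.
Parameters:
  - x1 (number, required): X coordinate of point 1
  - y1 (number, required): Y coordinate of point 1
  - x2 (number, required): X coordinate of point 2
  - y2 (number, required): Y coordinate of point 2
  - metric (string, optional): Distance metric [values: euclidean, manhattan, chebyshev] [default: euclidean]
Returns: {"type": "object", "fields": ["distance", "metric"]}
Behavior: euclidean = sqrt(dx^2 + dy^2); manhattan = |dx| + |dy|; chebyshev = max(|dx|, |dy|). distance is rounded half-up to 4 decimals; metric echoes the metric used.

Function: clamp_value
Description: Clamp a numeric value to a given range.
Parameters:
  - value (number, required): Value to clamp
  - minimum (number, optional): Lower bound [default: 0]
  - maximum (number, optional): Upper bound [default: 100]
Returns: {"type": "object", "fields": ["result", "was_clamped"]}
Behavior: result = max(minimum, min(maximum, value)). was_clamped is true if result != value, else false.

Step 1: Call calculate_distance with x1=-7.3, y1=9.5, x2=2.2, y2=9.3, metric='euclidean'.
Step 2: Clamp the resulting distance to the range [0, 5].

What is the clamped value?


Step 1: calculate_distance (euclidean)
  |dx| = |2.2 - -7.3| = 9.5; |dy| = |9.3 - 9.5| = 0.2
  euclidean: sqrt(9.5^2 + 0.2^2) = sqrt(90.29) = 9.502105
  Round to 4 decimals: 9.5021
  -> distance = 9.5021
Step 2: clamp_value(value=9.5021, minimum=0, maximum=5)
  result = max(0, min(5, 9.5021)) = max(0, 5) = 5
  was_clamped = (5 != 9.5021) = true
  -> result = 5
5


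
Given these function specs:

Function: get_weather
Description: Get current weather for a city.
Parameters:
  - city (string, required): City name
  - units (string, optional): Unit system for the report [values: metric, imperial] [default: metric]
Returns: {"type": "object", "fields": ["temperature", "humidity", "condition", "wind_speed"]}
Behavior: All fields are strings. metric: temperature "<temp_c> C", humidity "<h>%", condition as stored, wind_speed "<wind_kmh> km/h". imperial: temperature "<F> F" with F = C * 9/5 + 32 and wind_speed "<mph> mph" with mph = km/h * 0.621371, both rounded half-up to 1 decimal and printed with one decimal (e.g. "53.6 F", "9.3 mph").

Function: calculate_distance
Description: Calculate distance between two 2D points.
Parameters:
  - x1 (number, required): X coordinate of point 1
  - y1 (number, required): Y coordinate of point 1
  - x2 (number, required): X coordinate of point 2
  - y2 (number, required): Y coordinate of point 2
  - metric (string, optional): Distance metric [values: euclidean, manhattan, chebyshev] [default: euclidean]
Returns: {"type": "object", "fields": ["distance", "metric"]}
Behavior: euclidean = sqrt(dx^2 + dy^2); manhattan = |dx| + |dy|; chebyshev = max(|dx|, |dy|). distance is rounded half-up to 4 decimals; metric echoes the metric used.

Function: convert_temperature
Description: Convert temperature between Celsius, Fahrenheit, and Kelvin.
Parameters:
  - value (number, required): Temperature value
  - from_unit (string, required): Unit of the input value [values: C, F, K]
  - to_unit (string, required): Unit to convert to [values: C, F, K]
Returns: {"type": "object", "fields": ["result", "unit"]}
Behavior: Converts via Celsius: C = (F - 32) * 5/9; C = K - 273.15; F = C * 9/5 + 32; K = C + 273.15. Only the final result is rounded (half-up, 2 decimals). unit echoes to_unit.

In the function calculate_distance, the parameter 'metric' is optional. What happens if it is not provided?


The calculate_distance spec declares:
  - metric (string, optional): Distance metric [values: euclidean, manhattan, chebyshev] [default: euclidean]
It defaults to euclidean


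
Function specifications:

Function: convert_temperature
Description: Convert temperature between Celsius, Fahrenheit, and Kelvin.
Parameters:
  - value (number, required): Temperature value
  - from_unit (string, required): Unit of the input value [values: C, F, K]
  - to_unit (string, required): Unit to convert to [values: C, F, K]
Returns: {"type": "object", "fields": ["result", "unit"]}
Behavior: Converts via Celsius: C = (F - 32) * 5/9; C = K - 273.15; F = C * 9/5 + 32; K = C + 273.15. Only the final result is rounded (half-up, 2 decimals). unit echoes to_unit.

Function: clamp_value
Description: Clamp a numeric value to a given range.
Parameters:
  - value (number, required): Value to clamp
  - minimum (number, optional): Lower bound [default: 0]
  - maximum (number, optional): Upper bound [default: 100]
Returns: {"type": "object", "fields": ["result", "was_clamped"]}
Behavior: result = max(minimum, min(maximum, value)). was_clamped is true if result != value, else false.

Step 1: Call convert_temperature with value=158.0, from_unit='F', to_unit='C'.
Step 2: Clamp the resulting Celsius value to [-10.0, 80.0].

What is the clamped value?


Step 1: convert_temperature(value=158.0, from_unit=F, to_unit=C)
  To C: (158 - 32) * 5/9 = 70
  Target is C: 70
  Round to 2 decimals: 70.0
  -> result = 70.0 C
Step 2: clamp_value(value=70.0, minimum=-10.0, maximum=80.0)
  result = max(-10.0, min(80.0, 70.0)) = max(-10.0, 70.0) = 70.0
  was_clamped = (70.0 != 70.0) = false
  -> result = 70.0
70.0


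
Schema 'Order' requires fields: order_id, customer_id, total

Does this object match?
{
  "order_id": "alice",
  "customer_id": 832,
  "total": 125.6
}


Checking required fields... All present.
Valid - all required fields present


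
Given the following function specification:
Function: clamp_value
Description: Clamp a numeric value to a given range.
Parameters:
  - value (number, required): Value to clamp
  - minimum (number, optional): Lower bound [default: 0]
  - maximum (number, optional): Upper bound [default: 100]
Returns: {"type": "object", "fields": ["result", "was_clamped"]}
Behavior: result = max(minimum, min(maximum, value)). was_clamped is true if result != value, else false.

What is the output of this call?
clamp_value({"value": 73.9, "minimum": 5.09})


Defaults applied: maximum=100
result = max(5.09, min(100, 73.9)) = max(5.09, 73.9) = 73.9
was_clamped = (73.9 != 73.9) = false
Output:
{"result": 73.9, "was_clamped": false}


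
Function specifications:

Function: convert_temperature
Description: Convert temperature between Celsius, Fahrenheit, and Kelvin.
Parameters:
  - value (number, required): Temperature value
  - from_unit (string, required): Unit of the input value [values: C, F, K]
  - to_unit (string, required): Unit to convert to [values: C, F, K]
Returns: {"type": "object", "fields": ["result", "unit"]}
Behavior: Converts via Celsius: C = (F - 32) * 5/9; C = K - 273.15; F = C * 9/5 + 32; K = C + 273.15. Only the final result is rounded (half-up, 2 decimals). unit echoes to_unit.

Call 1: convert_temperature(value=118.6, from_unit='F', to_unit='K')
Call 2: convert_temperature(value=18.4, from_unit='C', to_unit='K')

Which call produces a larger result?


Call 1:
  To C: (118.6 - 32) * 5/9 = 48.111111
  To K: 48.111111 + 273.15 = 321.261111
  Round to 2 decimals: 321.26
  -> 321.26 K
Call 2:
  Input already in C: 18.4
  To K: 18.4 + 273.15 = 291.55
  Round to 2 decimals: 291.55
  -> 291.55 K
Call 1 (321.26 K)


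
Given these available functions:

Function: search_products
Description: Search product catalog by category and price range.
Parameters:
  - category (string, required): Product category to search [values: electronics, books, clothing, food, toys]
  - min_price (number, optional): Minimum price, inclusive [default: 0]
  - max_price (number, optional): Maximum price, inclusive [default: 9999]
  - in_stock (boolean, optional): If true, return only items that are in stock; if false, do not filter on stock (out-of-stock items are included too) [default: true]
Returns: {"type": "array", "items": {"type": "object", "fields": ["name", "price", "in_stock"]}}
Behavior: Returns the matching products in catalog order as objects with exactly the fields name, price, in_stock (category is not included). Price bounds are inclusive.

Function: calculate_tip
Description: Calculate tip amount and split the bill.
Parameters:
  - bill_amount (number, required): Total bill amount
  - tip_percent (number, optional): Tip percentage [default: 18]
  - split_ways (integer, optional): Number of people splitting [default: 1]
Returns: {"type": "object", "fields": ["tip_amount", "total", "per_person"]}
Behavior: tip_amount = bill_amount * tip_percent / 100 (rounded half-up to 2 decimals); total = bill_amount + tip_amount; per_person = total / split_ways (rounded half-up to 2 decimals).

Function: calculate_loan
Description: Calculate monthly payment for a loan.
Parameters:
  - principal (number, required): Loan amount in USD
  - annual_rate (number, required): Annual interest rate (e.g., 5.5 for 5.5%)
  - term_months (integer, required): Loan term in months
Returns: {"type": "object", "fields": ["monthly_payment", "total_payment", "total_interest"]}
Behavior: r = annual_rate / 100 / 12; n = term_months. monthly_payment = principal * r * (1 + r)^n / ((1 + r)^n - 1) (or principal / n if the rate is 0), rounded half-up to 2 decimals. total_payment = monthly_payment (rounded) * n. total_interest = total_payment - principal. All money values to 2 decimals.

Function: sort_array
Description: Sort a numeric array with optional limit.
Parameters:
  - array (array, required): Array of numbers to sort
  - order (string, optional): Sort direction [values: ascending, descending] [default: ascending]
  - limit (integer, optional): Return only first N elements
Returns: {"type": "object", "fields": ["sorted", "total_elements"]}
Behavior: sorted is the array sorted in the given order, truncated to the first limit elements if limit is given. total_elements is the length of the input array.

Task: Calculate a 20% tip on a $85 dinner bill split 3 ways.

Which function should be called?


The task needs a function whose description is: Calculate tip amount and split the bill.
calculate_tip


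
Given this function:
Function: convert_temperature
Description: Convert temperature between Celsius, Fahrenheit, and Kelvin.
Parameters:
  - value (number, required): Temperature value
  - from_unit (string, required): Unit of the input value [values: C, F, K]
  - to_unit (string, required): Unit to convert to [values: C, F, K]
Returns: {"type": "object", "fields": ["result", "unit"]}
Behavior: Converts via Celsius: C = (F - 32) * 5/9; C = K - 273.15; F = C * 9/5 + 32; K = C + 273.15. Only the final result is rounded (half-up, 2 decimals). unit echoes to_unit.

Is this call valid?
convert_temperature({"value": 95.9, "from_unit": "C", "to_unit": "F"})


Checking all required parameters present and types match... All valid.
Valid


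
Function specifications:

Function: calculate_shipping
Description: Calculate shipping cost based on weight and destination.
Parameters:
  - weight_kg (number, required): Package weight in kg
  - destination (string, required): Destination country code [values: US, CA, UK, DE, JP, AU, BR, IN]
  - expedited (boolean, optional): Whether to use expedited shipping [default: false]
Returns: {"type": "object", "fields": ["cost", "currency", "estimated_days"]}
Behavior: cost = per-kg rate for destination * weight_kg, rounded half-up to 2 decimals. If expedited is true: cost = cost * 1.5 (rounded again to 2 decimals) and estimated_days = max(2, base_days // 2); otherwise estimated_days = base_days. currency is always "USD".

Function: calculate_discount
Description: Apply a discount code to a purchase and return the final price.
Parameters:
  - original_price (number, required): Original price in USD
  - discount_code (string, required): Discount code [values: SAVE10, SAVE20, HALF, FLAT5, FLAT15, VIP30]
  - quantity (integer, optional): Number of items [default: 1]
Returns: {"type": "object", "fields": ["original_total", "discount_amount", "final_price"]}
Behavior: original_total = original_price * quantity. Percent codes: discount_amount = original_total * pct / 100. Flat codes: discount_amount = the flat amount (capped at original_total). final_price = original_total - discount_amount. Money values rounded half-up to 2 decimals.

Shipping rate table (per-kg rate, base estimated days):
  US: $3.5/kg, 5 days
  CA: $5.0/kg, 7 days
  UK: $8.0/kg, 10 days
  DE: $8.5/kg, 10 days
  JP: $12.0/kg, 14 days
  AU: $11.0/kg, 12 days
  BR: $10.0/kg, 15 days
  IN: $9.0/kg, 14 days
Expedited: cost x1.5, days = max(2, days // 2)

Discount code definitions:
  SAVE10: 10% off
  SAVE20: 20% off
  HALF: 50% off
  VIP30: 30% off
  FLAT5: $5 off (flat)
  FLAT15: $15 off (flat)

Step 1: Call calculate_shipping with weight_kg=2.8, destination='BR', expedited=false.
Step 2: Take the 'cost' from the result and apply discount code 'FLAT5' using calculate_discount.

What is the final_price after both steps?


Step 1: calculate_shipping(weight_kg=2.8, destination=BR, expedited=false)
  Rate for BR: $10.0/kg, base 15 days
  cost = 10.0 * 2.8 = 28 -> 28.00
  expedited not set/false: estimated_days = 15
  -> cost = 28.00 USD
Step 2: calculate_discount(original_price=28.0, discount_code=FLAT5, quantity=1)
  original_total = 28.0 * 1 = 28.00
  FLAT5 = $5 flat: discount_amount = min(5.00, 28.00) = 5.00
  final_price = 28.00 - 5.00 = 23.00
  -> final_price = 23.00
$23.00


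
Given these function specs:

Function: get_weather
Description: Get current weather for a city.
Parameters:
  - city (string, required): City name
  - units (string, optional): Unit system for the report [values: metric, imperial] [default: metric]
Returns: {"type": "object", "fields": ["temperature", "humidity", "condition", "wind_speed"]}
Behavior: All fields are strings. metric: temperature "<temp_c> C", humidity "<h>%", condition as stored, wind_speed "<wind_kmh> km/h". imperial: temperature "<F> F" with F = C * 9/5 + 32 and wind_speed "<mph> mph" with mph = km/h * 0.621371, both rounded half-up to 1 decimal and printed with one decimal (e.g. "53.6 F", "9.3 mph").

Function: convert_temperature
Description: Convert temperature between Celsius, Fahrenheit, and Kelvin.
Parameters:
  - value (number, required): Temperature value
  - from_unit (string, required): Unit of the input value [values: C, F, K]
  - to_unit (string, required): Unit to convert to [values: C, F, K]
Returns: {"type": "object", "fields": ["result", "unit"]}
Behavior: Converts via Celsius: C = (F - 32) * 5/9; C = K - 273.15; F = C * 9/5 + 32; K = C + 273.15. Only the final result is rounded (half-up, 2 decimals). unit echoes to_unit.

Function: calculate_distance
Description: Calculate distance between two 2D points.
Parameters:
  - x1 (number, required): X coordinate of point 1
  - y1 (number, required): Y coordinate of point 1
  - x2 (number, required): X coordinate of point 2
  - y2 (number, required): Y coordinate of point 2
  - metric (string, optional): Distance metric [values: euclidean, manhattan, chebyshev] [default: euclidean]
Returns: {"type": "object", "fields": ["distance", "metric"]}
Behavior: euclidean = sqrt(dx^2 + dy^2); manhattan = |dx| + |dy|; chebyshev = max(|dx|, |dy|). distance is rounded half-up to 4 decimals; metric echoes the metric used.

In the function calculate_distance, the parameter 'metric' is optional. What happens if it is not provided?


The calculate_distance spec declares:
  - metric (string, optional): Distance metric [values: euclidean, manhattan, chebyshev] [default: euclidean]
It defaults to euclidean


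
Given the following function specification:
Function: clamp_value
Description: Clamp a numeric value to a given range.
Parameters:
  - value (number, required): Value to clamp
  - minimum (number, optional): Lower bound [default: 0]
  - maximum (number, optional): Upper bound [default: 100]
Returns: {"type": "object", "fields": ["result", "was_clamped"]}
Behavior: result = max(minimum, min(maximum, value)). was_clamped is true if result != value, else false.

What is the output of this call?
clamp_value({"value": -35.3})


Defaults applied: minimum=0, maximum=100
result = max(0, min(100, -35.3)) = max(0, -35.3) = 0
was_clamped = (0 != -35.3) = true
Output:
{"result": 0, "was_clamped": true}


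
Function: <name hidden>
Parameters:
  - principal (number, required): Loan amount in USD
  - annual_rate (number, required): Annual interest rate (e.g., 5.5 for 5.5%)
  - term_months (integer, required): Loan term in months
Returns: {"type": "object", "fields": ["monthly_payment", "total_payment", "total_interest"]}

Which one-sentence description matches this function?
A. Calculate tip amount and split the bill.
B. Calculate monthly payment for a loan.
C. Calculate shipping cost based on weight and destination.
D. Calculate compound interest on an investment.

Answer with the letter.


Parameters principal, annual_rate, term_months and return ["monthly_payment", "total_payment", "total_interest"] fit: Calculate monthly payment for a loan.
B


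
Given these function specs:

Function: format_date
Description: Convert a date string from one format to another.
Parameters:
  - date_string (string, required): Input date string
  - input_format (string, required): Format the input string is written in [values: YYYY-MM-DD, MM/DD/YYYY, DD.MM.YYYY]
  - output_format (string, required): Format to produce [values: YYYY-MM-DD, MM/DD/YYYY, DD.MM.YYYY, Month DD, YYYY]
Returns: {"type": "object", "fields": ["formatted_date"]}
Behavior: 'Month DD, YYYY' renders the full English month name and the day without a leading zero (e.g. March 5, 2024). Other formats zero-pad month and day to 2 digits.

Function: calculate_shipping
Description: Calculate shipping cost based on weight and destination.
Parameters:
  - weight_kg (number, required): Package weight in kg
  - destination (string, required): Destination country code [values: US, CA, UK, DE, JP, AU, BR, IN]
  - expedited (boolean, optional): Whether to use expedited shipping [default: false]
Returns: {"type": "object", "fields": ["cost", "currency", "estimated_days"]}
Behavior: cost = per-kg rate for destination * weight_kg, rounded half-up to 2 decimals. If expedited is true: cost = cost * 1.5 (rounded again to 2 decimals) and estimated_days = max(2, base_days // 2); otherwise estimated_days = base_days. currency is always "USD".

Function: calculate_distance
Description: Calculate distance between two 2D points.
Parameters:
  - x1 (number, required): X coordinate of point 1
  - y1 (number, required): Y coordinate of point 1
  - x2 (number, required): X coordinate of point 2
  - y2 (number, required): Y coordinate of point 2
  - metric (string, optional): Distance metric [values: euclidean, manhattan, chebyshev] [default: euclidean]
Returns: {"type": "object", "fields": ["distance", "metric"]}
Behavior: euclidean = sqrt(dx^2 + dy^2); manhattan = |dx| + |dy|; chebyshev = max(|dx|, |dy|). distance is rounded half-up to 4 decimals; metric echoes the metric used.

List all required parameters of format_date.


Parameters of format_date and their required/optional flag:
  date_string: required
  input_format: required
  output_format: required
date_string, input_format, output_format


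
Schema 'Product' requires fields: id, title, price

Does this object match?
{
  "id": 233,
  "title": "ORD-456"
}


Checking required fields...
Missing: price
Invalid - missing required field 'price'


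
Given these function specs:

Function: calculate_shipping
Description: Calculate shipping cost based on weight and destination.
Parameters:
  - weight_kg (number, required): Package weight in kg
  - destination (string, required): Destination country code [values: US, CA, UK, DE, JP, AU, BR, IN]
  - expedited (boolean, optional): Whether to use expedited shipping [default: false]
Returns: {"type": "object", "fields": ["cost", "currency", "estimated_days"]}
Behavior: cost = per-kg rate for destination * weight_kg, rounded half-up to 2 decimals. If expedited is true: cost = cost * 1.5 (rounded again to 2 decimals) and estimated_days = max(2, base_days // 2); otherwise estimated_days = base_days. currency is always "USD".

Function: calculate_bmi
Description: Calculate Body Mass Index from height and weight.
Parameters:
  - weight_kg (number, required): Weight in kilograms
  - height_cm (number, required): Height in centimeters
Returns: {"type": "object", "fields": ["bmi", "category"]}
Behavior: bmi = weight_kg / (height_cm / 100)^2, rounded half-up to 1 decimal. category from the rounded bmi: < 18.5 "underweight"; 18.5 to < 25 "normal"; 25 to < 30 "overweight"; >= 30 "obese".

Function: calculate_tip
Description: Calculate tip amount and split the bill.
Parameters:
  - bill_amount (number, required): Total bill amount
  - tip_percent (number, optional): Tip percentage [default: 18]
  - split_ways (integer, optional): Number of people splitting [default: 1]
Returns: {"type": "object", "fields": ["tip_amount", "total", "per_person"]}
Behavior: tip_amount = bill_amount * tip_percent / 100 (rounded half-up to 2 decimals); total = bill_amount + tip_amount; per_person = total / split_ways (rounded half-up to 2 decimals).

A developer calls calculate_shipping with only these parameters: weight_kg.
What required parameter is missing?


Required parameters: weight_kg, destination
Provided: weight_kg
Missing: destination
destination


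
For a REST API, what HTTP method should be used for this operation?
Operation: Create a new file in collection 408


GET = read, POST = create, PUT = update/replace, DELETE = remove
This operation is a create.
POST


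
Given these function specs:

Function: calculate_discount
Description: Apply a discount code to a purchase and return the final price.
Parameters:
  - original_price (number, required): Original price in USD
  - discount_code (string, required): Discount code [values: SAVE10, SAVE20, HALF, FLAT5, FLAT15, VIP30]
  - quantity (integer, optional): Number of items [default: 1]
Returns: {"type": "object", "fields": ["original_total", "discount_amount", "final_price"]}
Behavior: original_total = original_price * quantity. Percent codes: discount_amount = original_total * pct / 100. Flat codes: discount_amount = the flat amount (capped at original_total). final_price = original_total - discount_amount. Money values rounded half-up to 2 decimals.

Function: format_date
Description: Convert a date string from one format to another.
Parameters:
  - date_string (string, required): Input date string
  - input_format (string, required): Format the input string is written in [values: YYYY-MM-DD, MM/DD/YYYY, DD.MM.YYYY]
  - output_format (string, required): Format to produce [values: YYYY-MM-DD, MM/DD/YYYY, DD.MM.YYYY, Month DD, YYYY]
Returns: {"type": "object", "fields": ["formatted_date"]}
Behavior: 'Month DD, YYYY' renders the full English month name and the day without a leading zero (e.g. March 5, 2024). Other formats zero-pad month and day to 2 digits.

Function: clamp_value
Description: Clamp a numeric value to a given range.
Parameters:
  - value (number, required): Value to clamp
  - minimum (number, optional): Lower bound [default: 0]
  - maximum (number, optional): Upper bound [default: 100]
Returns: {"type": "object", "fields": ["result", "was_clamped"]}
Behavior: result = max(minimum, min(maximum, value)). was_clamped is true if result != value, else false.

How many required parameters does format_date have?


Parameters of format_date: date_string (required), input_format (required), output_format (required)
Required count:
3


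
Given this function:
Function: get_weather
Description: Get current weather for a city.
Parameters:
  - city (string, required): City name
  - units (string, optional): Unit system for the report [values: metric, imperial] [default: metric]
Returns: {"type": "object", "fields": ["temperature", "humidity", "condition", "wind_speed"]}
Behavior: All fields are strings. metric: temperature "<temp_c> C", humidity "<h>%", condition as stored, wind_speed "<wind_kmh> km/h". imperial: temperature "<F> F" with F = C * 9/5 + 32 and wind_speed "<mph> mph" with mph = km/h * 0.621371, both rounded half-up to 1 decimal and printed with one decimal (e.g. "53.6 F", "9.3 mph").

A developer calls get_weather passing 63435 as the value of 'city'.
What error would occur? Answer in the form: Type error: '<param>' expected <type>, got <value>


Spec: 'city' is declared as string; 63435 is an integer.
Type error: 'city' expected string, got 63435


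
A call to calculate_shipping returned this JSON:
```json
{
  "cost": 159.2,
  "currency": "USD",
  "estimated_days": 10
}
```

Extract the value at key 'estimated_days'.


10


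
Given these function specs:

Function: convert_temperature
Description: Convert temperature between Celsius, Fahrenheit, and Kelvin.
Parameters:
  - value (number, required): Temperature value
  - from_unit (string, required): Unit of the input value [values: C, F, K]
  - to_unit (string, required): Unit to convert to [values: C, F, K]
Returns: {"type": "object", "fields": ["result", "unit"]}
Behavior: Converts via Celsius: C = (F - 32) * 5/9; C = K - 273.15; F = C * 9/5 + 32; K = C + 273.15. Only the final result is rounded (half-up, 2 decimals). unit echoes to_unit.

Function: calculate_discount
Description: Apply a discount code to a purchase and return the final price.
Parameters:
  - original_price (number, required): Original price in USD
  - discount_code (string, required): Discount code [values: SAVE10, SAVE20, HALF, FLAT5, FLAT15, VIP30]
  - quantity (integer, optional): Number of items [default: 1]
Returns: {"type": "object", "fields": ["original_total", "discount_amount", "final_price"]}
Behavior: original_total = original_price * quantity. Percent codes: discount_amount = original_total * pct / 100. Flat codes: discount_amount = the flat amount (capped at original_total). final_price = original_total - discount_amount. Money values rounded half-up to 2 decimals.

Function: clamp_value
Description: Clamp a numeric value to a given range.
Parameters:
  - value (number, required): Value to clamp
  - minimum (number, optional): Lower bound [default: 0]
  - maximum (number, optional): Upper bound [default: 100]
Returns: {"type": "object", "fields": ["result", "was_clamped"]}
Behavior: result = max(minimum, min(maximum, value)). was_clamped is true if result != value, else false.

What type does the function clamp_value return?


The clamp_value spec declares Returns: {"type": "object", "fields": ["result", "was_clamped"]}
Type:
object


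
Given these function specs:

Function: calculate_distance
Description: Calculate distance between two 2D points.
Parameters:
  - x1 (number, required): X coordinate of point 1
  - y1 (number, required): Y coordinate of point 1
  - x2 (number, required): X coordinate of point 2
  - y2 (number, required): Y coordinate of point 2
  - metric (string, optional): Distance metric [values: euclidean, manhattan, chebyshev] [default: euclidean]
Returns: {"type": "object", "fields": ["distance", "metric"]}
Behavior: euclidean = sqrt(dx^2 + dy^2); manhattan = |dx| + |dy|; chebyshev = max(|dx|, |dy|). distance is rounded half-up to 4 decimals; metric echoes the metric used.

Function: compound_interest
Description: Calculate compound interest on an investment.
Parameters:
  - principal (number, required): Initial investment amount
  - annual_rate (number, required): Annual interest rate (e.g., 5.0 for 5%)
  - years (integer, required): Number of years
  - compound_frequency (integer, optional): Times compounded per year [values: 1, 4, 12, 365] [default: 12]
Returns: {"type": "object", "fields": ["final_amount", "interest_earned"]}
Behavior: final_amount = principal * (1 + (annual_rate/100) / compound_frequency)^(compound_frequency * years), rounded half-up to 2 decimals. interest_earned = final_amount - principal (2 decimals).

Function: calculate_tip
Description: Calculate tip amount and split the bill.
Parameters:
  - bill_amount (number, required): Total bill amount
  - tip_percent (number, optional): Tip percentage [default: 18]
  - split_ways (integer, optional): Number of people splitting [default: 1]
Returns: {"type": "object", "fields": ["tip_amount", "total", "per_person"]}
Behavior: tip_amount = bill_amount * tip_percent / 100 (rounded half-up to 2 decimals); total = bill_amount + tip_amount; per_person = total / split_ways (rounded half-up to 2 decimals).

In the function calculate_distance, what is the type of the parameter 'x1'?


The calculate_distance spec declares:
  - x1 (number, required): X coordinate of point 1
Type:
number
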